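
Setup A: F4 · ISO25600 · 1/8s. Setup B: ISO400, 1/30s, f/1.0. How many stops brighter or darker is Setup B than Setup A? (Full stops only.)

4 stops darker

Aperture: f/4 → f/2.8 → f/2 → f/1.4 → f/1.0 — 4 stops opened up (brighter).
Shutter speed: 1/8 → 1/15 → 1/30 — 2 stops faster (darker).
ISO: 25600 → 12800 → 6400 → 3200 → 1600 → 800 → 400 — 6 stops dropped (darker).
Net: +4 −2 −6 = −4 stops.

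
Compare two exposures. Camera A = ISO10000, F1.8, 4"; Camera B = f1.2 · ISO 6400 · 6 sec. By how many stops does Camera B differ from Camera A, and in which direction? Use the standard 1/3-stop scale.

1 stop brighter

Aperture: f/1.8 → f/1.6 → f/1.4 → f/1.2 — 1 stop opened up (brighter).
Shutter speed: 4 → 5 → 6 — 2/3 stop slower (brighter).
ISO: 10000 → 8000 → 6400 — 2/3 stop dropped (darker).
Net: +1 +2/3 −2/3 = +1 stop.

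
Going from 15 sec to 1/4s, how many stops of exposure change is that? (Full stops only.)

6 stops

15 → 8 → 4 → 2 → 1 → 1/2 → 1/4 — count the steps: 6 stops.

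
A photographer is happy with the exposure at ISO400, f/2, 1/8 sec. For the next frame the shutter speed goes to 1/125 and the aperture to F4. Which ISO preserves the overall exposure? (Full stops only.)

Shutter speed: 1/8 → 1/15 → 1/30 → 1/60 → 1/125 — 4 stops shorter (darker).
Aperture: f/2 → f/2.8 → f/4 — 2 stops smaller aperture (darker).
Net change so far: 6 stops darker. Offset with the ISO: 400 → 800 → 1600 → 3200 → 6400 → 12800 → 25600.

ISO 25600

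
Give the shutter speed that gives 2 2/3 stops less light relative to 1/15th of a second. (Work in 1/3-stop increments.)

Shutter speed: 1/15 → 1/20 → 1/25 → 1/30 → 1/40 → 1/50 → 1/60 → 1/80 → 1/100 — 2 2/3 stops shorter (darker).

1/100s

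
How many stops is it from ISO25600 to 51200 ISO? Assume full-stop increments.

1 stop

25600 → 51200 — count the steps: 1 stop.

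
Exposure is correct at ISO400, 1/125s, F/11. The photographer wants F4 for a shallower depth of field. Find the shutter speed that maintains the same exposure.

1/1000s

Aperture: f/11 → f/8 → f/5.6 → f/4 — 3 stops larger aperture (brighter).
Need 3 stops darker from the shutter speed: 1/125 → 1/250 → 1/500 → 1/1000.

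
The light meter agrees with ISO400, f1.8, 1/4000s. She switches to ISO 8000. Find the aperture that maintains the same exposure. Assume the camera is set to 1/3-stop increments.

ISO: 400 → 500 → 640 → 800 → 1000 → 1250 → 1600 → 2000 → 2500 → 3200 → 4000 → 5000 → 6400 → 8000 — 4 1/3 stops raised (brighter).
Need 4 1/3 stops darker from the aperture: f/1.8 → f/2 → f/2.2 → f/2.5 → f/2.8 → f/3.2 → f/3.5 → f/4 → f/4.5 → f/5 → f/5.6 → f/6.3 → f/7.1 → f/8.

f/8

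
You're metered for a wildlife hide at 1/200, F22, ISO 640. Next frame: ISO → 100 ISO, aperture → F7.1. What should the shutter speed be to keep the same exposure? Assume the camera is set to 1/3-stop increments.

ISO: 640 → 500 → 400 → 320 → 250 → 200 → 160 → 125 → 100 — 2 2/3 stops lower (darker).
Aperture: f/22 → f/20 → f/18 → f/16 → f/14 → f/13 → f/11 → f/10 → f/9 → f/8 → f/7.1 — 3 1/3 stops larger aperture (brighter).
Net change so far: 2/3 stop brighter. Offset with the shutter speed: 1/200 → 1/250 → 1/320.

1/320s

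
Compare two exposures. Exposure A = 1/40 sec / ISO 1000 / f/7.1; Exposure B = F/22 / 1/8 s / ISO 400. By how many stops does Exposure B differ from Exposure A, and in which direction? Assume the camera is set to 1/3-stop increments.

Aperture: f/7.1 → f/8 → f/9 → f/10 → f/11 → f/13 → f/14 → f/16 → f/18 → f/20 → f/22 — 3 1/3 stops stopped down (darker).
Shutter speed: 1/40 → 1/30 → 1/25 → 1/20 → 1/15 → 1/13 → 1/10 → 1/8 — 2 1/3 stops slower (brighter).
ISO: 1000 → 800 → 640 → 500 → 400 — 1 1/3 stops dropped (darker).
Net: −3 1/3 +2 1/3 −1 1/3 = −2 1/3 stops.

2 1/3 stops darker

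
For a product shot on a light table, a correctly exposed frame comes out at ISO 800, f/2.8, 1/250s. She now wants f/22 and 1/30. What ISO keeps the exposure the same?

ISO 6400

Aperture: f/2.8 → f/4 → f/5.6 → f/8 → f/11 → f/16 → f/22 — 6 stops stopped down (darker).
Shutter speed: 1/250 → 1/125 → 1/60 → 1/30 — 3 stops longer (brighter).
Net change so far: 3 stops darker. Offset with the ISO: 800 → 1600 → 3200 → 6400.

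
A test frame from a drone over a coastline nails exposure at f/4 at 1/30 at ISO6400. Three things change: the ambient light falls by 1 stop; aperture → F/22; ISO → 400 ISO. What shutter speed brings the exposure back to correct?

30 s

Scene light: 1 stop darker.
Aperture: f/4 → f/5.6 → f/8 → f/11 → f/16 → f/22 — 5 stops stopped down (darker).
ISO: 6400 → 3200 → 1600 → 800 → 400 — 4 stops dropped (darker).
Net so far: 10 stops darker. Shutter speed: 1/30 → 1/15 → 1/8 → 1/4 → 1/2 → 1 → 2 → 4 → 8 → 15 → 30.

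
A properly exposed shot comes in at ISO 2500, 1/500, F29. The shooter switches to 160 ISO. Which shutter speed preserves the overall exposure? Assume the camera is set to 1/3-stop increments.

1/30s

ISO: 2500 → 2000 → 1600 → 1250 → 1000 → 800 → 640 → 500 → 400 → 320 → 250 → 200 → 160 — 4 stops lower (darker).
Need 4 stops brighter from the shutter speed: 1/500 → 1/400 → 1/320 → 1/250 → 1/200 → 1/160 → 1/125 → 1/100 → 1/80 → 1/60 → 1/50 → 1/40 → 1/30.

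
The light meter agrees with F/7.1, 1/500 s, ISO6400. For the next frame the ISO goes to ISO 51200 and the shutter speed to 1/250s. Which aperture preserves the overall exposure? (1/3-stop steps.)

ISO: 6400 → 8000 → 10000 → 12800 → 16000 → 20000 → 25600 → 32000 → 40000 → 51200 — 3 stops higher (brighter).
Shutter speed: 1/500 → 1/400 → 1/320 → 1/250 — 1 stop slower (brighter).
Net change so far: 4 stops brighter. Offset with the aperture: f/7.1 → f/8 → f/9 → f/10 → f/11 → f/13 → f/14 → f/16 → f/18 → f/20 → f/22 → f/25 → f/29.

f/29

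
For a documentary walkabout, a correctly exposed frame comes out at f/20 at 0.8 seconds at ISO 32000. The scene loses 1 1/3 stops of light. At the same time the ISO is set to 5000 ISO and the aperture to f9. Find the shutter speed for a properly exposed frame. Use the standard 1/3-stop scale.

2.5 s

Scene light: 1 1/3 stops darker.
ISO: 32000 → 25600 → 20000 → 16000 → 12800 → 10000 → 8000 → 6400 → 5000 — 2 2/3 stops lower (darker).
Aperture: f/20 → f/18 → f/16 → f/14 → f/13 → f/11 → f/10 → f/9 — 2 1/3 stops wider (brighter).
Net so far: 1 2/3 stops darker. Shutter speed: 0.8 → 1 → 1.3 → 1.6 → 2 → 2.5.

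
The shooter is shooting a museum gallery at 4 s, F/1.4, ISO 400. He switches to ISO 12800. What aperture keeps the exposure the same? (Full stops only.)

f/8

ISO: 400 → 800 → 1600 → 3200 → 6400 → 12800 — 5 stops higher (brighter).
Need 5 stops darker from the aperture: f/1.4 → f/2 → f/2.8 → f/4 → f/5.6 → f/8.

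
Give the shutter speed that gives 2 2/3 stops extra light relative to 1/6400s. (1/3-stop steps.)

1/1000s

Shutter speed: 1/6400 → 1/5000 → 1/4000 → 1/3200 → 1/2500 → 1/2000 → 1/1600 → 1/1250 → 1/1000 — 2 2/3 stops longer (brighter).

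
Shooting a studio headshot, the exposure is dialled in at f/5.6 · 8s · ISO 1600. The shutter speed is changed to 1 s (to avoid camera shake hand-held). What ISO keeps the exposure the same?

Shutter speed: 8 → 4 → 2 → 1 — 3 stops faster (darker).
Need 3 stops brighter from the ISO: 1600 → 3200 → 6400 → 12800.

ISO 12800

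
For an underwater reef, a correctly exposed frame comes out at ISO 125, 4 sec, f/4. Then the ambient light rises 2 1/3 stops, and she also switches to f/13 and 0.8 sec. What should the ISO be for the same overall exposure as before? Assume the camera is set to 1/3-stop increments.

ISO 1250

Scene light: 2 1/3 stops brighter.
Aperture: f/4 → f/4.5 → f/5 → f/5.6 → f/6.3 → f/7.1 → f/8 → f/9 → f/10 → f/11 → f/13 — 3 1/3 stops narrower (darker).
Shutter speed: 4 → 3.2 → 2.5 → 2 → 1.6 → 1.3 → 1 → 0.8 — 2 1/3 stops shorter (darker).
Net so far: 3 1/3 stops darker. ISO: 125 → 160 → 200 → 250 → 320 → 400 → 500 → 640 → 800 → 1000 → 1250.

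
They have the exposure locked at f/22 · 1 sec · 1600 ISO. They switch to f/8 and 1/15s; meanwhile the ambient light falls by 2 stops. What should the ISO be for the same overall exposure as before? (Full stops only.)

ISO 12800

Scene light: 2 stops darker.
Aperture: f/22 → f/16 → f/11 → f/8 — 3 stops opened up (brighter).
Shutter speed: 1 → 1/2 → 1/4 → 1/8 → 1/15 — 4 stops shorter (darker).
Net so far: 3 stops darker. ISO: 1600 → 3200 → 6400 → 12800.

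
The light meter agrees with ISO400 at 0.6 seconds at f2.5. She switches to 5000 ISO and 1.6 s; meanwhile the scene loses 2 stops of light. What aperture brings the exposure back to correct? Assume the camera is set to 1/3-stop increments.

Scene light: 2 stops darker.
ISO: 400 → 500 → 640 → 800 → 1000 → 1250 → 1600 → 2000 → 2500 → 3200 → 4000 → 5000 — 3 2/3 stops raised (brighter).
Shutter speed: 0.6 → 0.8 → 1 → 1.3 → 1.6 — 1 1/3 stops slower (brighter).
Net so far: 3 stops brighter. Aperture: f/2.5 → f/2.8 → f/3.2 → f/3.5 → f/4 → f/4.5 → f/5 → f/5.6 → f/6.3 → f/7.1.

f/7.1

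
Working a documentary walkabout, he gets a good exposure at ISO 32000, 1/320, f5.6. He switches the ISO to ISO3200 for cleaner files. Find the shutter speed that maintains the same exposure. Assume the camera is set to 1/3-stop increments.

ISO: 32000 → 25600 → 20000 → 16000 → 12800 → 10000 → 8000 → 6400 → 5000 → 4000 → 3200 — 3 1/3 stops lower (darker).
Need 3 1/3 stops brighter from the shutter speed: 1/320 → 1/250 → 1/200 → 1/160 → 1/125 → 1/100 → 1/80 → 1/60 → 1/50 → 1/40 → 1/30.

1/30s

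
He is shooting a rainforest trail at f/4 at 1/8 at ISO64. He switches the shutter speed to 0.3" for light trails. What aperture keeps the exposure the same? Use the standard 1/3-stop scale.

f/6.3

Shutter speed: 1/8 → 1/6 → 1/5 → 1/4 → 0.3 — 1 1/3 stops longer (brighter).
Need 1 1/3 stops darker from the aperture: f/4 → f/4.5 → f/5 → f/5.6 → f/6.3.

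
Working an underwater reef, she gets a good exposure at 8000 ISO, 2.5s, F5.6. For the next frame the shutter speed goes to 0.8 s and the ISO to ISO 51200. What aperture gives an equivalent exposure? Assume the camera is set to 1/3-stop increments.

f/8

Shutter speed: 2.5 → 2 → 1.6 → 1.3 → 1 → 0.8 — 1 2/3 stops shorter (darker).
ISO: 8000 → 10000 → 12800 → 16000 → 20000 → 25600 → 32000 → 40000 → 51200 — 2 2/3 stops higher (brighter).
Net change so far: 1 stop brighter. Offset with the aperture: f/5.6 → f/6.3 → f/7.1 → f/8.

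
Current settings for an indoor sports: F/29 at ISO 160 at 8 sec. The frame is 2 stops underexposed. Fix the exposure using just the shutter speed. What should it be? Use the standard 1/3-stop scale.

30 s

Underexposed by 2 stops → need 2 stops brighter.
Shutter speed: 8 → 10 → 13 → 15 → 20 → 25 → 30.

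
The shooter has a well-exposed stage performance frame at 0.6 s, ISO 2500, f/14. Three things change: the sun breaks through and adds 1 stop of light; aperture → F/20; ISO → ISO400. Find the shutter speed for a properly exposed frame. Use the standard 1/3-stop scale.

Scene light: 1 stop brighter.
Aperture: f/14 → f/16 → f/18 → f/20 — 1 stop smaller aperture (darker).
ISO: 2500 → 2000 → 1600 → 1250 → 1000 → 800 → 640 → 500 → 400 — 2 2/3 stops lower (darker).
Net so far: 2 2/3 stops darker. Shutter speed: 0.6 → 0.8 → 1 → 1.3 → 1.6 → 2 → 2.5 → 3.2 → 4.

4 s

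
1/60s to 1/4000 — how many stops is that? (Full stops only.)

6 stops

1/60 → 1/125 → 1/250 → 1/500 → 1/1000 → 1/2000 → 1/4000 — count the steps: 6 stops.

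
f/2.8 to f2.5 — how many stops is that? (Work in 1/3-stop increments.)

f/2.8 → f/2.5 — count the steps: 1 third-stops = 1/3 stop.

1/3 stop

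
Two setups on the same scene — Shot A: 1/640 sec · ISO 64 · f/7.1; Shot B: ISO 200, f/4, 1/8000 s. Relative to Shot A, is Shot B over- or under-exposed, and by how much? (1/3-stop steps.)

Aperture: f/7.1 → f/6.3 → f/5.6 → f/5 → f/4.5 → f/4 — 1 2/3 stops larger aperture (brighter).
Shutter speed: 1/640 → 1/800 → 1/1000 → 1/1250 → 1/1600 → 1/2000 → 1/2500 → 1/3200 → 1/4000 → 1/5000 → 1/6400 → 1/8000 — 3 2/3 stops shorter (darker).
ISO: 64 → 80 → 100 → 125 → 160 → 200 — 1 2/3 stops raised (brighter).
Net: +1 2/3 −3 2/3 +1 2/3 = −1/3 stops.

1/3 stop darker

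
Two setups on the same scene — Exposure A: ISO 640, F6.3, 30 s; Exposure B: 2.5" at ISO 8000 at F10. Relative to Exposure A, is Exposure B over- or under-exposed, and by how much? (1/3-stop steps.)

Aperture: f/6.3 → f/7.1 → f/8 → f/9 → f/10 — 1 1/3 stops smaller aperture (darker).
Shutter speed: 30 → 25 → 20 → 15 → 13 → 10 → 8 → 6 → 5 → 4 → 3.2 → 2.5 — 3 2/3 stops shorter (darker).
ISO: 640 → 800 → 1000 → 1250 → 1600 → 2000 → 2500 → 3200 → 4000 → 5000 → 6400 → 8000 — 3 2/3 stops higher (brighter).
Net: −1 1/3 −3 2/3 +3 2/3 = −1 1/3 stops.

1 1/3 stops darker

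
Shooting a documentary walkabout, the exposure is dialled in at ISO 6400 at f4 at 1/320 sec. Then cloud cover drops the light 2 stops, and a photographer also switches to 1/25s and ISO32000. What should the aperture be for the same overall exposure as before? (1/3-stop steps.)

f/16

Scene light: 2 stops darker.
Shutter speed: 1/320 → 1/250 → 1/200 → 1/160 → 1/125 → 1/100 → 1/80 → 1/60 → 1/50 → 1/40 → 1/30 → 1/25 — 3 2/3 stops longer (brighter).
ISO: 6400 → 8000 → 10000 → 12800 → 16000 → 20000 → 25600 → 32000 — 2 1/3 stops higher (brighter).
Net so far: 4 stops brighter. Aperture: f/4 → f/4.5 → f/5 → f/5.6 → f/6.3 → f/7.1 → f/8 → f/9 → f/10 → f/11 → f/13 → f/14 → f/16.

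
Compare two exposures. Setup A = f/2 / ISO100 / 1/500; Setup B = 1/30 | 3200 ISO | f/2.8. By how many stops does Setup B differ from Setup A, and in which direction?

8 stops brighter

Aperture: f/2 → f/2.8 — 1 stop smaller aperture (darker).
Shutter speed: 1/500 → 1/250 → 1/125 → 1/60 → 1/30 — 4 stops longer (brighter).
ISO: 100 → 200 → 400 → 800 → 1600 → 3200 — 5 stops higher (brighter).
Net: −1 +4 +5 = +8 stops.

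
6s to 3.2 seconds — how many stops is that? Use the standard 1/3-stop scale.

6 → 5 → 4 → 3.2 — count the steps: 3 third-stops = 1 stop.

1 stop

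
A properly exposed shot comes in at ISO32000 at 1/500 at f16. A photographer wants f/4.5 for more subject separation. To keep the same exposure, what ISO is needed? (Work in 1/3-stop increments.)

Aperture: f/16 → f/14 → f/13 → f/11 → f/10 → f/9 → f/8 → f/7.1 → f/6.3 → f/5.6 → f/5 → f/4.5 — 3 2/3 stops wider (brighter).
Need 3 2/3 stops darker from the ISO: 32000 → 25600 → 20000 → 16000 → 12800 → 10000 → 8000 → 6400 → 5000 → 4000 → 3200 → 2500.

ISO 2500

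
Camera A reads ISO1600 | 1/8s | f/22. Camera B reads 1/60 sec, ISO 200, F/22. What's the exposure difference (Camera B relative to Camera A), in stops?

6 stops darker

Aperture: unchanged.
Shutter speed: 1/8 → 1/15 → 1/30 → 1/60 — 3 stops shorter (darker).
ISO: 1600 → 800 → 400 → 200 — 3 stops dropped (darker).
Net: −3 −3 = −6 stops.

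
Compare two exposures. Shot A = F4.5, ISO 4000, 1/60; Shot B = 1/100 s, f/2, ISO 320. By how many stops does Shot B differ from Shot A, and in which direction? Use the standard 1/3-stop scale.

Aperture: f/4.5 → f/4 → f/3.5 → f/3.2 → f/2.8 → f/2.5 → f/2.2 → f/2 — 2 1/3 stops opened up (brighter).
Shutter speed: 1/60 → 1/80 → 1/100 — 2/3 stop faster (darker).
ISO: 4000 → 3200 → 2500 → 2000 → 1600 → 1250 → 1000 → 800 → 640 → 500 → 400 → 320 — 3 2/3 stops dropped (darker).
Net: +2 1/3 −2/3 −3 2/3 = −2 stops.

2 stops darker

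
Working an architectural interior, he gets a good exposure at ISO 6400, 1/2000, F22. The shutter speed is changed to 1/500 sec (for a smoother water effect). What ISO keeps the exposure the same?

ISO 1600

Shutter speed: 1/2000 → 1/1000 → 1/500 — 2 stops longer (brighter).
Need 2 stops darker from the ISO: 6400 → 3200 → 1600.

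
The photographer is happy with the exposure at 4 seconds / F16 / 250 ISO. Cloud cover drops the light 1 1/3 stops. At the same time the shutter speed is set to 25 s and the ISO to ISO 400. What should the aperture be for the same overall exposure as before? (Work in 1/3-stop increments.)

f/32

Scene light: 1 1/3 stops darker.
Shutter speed: 4 → 5 → 6 → 8 → 10 → 13 → 15 → 20 → 25 — 2 2/3 stops longer (brighter).
ISO: 250 → 320 → 400 — 2/3 stop raised (brighter).
Net so far: 2 stops brighter. Aperture: f/16 → f/18 → f/20 → f/22 → f/25 → f/29 → f/32.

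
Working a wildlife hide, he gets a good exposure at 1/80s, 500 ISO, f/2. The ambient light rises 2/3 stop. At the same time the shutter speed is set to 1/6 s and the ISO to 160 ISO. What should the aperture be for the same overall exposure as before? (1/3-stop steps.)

Scene light: 2/3 stop brighter.
Shutter speed: 1/80 → 1/60 → 1/50 → 1/40 → 1/30 → 1/25 → 1/20 → 1/15 → 1/13 → 1/10 → 1/8 → 1/6 — 3 2/3 stops longer (brighter).
ISO: 500 → 400 → 320 → 250 → 200 → 160 — 1 2/3 stops dropped (darker).
Net so far: 2 2/3 stops brighter. Aperture: f/2 → f/2.2 → f/2.5 → f/2.8 → f/3.2 → f/3.5 → f/4 → f/4.5 → f/5.

f/5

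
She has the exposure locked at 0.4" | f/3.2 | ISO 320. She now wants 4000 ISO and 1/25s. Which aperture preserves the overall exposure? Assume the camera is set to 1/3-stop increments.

ISO: 320 → 400 → 500 → 640 → 800 → 1000 → 1250 → 1600 → 2000 → 2500 → 3200 → 4000 — 3 2/3 stops higher (brighter).
Shutter speed: 0.4 → 0.3 → 1/4 → 1/5 → 1/6 → 1/8 → 1/10 → 1/13 → 1/15 → 1/20 → 1/25 — 3 1/3 stops shorter (darker).
Net change so far: 1/3 stop brighter. Offset with the aperture: f/3.2 → f/3.5.

f/3.5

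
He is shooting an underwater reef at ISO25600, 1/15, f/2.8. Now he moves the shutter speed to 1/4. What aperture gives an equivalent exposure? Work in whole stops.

f/5.6

Shutter speed: 1/15 → 1/8 → 1/4 — 2 stops slower (brighter).
Need 2 stops darker from the aperture: f/2.8 → f/4 → f/5.6.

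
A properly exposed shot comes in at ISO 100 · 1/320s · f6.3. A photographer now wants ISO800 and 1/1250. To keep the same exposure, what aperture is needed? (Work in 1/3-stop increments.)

f/9

ISO: 100 → 125 → 160 → 200 → 250 → 320 → 400 → 500 → 640 → 800 — 3 stops higher (brighter).
Shutter speed: 1/320 → 1/400 → 1/500 → 1/640 → 1/800 → 1/1000 → 1/1250 — 2 stops shorter (darker).
Net change so far: 1 stop brighter. Offset with the aperture: f/6.3 → f/7.1 → f/8 → f/9.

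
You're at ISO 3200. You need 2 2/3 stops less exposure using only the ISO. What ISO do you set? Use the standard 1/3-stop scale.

ISO 500

ISO: 3200 → 2500 → 2000 → 1600 → 1250 → 1000 → 800 → 640 → 500 — 2 2/3 stops dropped (darker).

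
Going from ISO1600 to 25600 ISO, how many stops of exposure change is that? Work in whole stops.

4 stops

1600 → 3200 → 6400 → 12800 → 25600 — count the steps: 4 stops.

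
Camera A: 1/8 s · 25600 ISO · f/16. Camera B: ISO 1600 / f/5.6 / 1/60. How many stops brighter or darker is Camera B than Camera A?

4 stops darker

Aperture: f/16 → f/11 → f/8 → f/5.6 — 3 stops wider (brighter).
Shutter speed: 1/8 → 1/15 → 1/30 → 1/60 — 3 stops shorter (darker).
ISO: 25600 → 12800 → 6400 → 3200 → 1600 — 4 stops lower (darker).
Net: +3 −3 −4 = −4 stops.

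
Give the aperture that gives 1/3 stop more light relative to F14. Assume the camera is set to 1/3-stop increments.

Aperture: f/14 → f/13 — 1/3 stop opened up (brighter).

f/13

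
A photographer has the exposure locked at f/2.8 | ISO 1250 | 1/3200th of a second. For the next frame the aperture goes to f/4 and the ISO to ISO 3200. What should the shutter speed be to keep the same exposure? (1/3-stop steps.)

1/4000s

Aperture: f/2.8 → f/3.2 → f/3.5 → f/4 — 1 stop smaller aperture (darker).
ISO: 1250 → 1600 → 2000 → 2500 → 3200 — 1 1/3 stops higher (brighter).
Net change so far: 1/3 stop brighter. Offset with the shutter speed: 1/3200 → 1/4000.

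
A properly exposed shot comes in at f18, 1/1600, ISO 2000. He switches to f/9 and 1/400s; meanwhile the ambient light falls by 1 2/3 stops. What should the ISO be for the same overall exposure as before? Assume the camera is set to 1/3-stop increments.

ISO 400

Scene light: 1 2/3 stops darker.
Aperture: f/18 → f/16 → f/14 → f/13 → f/11 → f/10 → f/9 — 2 stops wider (brighter).
Shutter speed: 1/1600 → 1/1250 → 1/1000 → 1/800 → 1/640 → 1/500 → 1/400 — 2 stops slower (brighter).
Net so far: 2 1/3 stops brighter. ISO: 2000 → 1600 → 1250 → 1000 → 800 → 640 → 500 → 400.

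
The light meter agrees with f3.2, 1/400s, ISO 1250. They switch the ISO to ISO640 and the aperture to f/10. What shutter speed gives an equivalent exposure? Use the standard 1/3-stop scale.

1/20s

ISO: 1250 → 1000 → 800 → 640 — 1 stop lower (darker).
Aperture: f/3.2 → f/3.5 → f/4 → f/4.5 → f/5 → f/5.6 → f/6.3 → f/7.1 → f/8 → f/9 → f/10 — 3 1/3 stops stopped down (darker).
Net change so far: 4 1/3 stops darker. Offset with the shutter speed: 1/400 → 1/320 → 1/250 → 1/200 → 1/160 → 1/125 → 1/100 → 1/80 → 1/60 → 1/50 → 1/40 → 1/30 → 1/25 → 1/20.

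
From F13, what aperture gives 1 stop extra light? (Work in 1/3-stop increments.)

f/9

Aperture: f/13 → f/11 → f/10 → f/9 — 1 stop opened up (brighter).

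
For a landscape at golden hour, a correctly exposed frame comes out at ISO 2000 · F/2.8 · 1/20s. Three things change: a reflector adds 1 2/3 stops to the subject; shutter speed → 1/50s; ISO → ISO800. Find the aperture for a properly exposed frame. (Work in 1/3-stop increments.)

Scene light: 1 2/3 stops brighter.
Shutter speed: 1/20 → 1/25 → 1/30 → 1/40 → 1/50 — 1 1/3 stops shorter (darker).
ISO: 2000 → 1600 → 1250 → 1000 → 800 — 1 1/3 stops dropped (darker).
Net so far: 1 stop darker. Aperture: f/2.8 → f/2.5 → f/2.2 → f/2.

f/2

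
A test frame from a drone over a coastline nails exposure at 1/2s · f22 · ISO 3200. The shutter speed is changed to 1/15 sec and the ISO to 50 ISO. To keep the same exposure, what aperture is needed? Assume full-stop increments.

Shutter speed: 1/2 → 1/4 → 1/8 → 1/15 — 3 stops shorter (darker).
ISO: 3200 → 1600 → 800 → 400 → 200 → 100 → 50 — 6 stops lower (darker).
Net change so far: 9 stops darker. Offset with the aperture: f/22 → f/16 → f/11 → f/8 → f/5.6 → f/4 → f/2.8 → f/2 → f/1.4 → f/1.0.

f/1.0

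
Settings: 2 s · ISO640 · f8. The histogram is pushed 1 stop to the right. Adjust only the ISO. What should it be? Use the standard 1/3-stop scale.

ISO 320

Overexposed by 1 stop → need 1 stop darker.
ISO: 640 → 500 → 400 → 320.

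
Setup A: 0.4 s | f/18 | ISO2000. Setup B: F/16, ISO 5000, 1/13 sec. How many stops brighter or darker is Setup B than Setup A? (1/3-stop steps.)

Aperture: f/18 → f/16 — 1/3 stop wider (brighter).
Shutter speed: 0.4 → 0.3 → 1/4 → 1/5 → 1/6 → 1/8 → 1/10 → 1/13 — 2 1/3 stops shorter (darker).
ISO: 2000 → 2500 → 3200 → 4000 → 5000 — 1 1/3 stops higher (brighter).
Net: +1/3 −2 1/3 +1 1/3 = −2/3 stops.

2/3 stop darker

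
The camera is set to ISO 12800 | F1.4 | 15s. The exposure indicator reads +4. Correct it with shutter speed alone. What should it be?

1 s

Overexposed by 4 stops → need 4 stops darker.
Shutter speed: 15 → 8 → 4 → 2 → 1.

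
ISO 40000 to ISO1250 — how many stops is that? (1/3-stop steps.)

5 stops

40000 → 32000 → 25600 → 20000 → 16000 → 12800 → 10000 → 8000 → 6400 → 5000 → 4000 → 3200 → 2500 → 2000 → 1600 → 1250 — count the steps: 15 third-stops = 5 stops.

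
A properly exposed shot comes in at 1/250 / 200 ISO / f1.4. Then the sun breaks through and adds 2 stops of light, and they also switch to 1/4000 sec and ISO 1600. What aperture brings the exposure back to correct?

Scene light: 2 stops brighter.
Shutter speed: 1/250 → 1/500 → 1/1000 → 1/2000 → 1/4000 — 4 stops faster (darker).
ISO: 200 → 400 → 800 → 1600 — 3 stops raised (brighter).
Net so far: 1 stop brighter. Aperture: f/1.4 → f/2.

f/2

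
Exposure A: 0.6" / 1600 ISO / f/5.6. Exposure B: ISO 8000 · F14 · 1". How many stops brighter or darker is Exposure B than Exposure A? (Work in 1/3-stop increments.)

Aperture: f/5.6 → f/6.3 → f/7.1 → f/8 → f/9 → f/10 → f/11 → f/13 → f/14 — 2 2/3 stops smaller aperture (darker).
Shutter speed: 0.6 → 0.8 → 1 — 2/3 stop slower (brighter).
ISO: 1600 → 2000 → 2500 → 3200 → 4000 → 5000 → 6400 → 8000 — 2 1/3 stops raised (brighter).
Net: −2 2/3 +2/3 +2 1/3 = +1/3 stops.

1/3 stop brighter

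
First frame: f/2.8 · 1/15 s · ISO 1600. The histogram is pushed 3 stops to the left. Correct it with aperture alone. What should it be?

Underexposed by 3 stops → need 3 stops brighter.
Aperture: f/2.8 → f/2 → f/1.4 → f/1.0.

f/1.0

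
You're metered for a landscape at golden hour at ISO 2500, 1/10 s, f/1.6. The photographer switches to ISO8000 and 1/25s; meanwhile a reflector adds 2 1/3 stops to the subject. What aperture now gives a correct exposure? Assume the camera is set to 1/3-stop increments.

f/4

Scene light: 2 1/3 stops brighter.
ISO: 2500 → 3200 → 4000 → 5000 → 6400 → 8000 — 1 2/3 stops higher (brighter).
Shutter speed: 1/10 → 1/13 → 1/15 → 1/20 → 1/25 — 1 1/3 stops faster (darker).
Net so far: 2 2/3 stops brighter. Aperture: f/1.6 → f/1.8 → f/2 → f/2.2 → f/2.5 → f/2.8 → f/3.2 → f/3.5 → f/4.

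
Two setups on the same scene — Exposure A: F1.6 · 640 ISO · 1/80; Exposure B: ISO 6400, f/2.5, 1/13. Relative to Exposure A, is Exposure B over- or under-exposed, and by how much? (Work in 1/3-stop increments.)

Aperture: f/1.6 → f/1.8 → f/2 → f/2.2 → f/2.5 — 1 1/3 stops stopped down (darker).
Shutter speed: 1/80 → 1/60 → 1/50 → 1/40 → 1/30 → 1/25 → 1/20 → 1/15 → 1/13 — 2 2/3 stops longer (brighter).
ISO: 640 → 800 → 1000 → 1250 → 1600 → 2000 → 2500 → 3200 → 4000 → 5000 → 6400 — 3 1/3 stops raised (brighter).
Net: −1 1/3 +2 2/3 +3 1/3 = +4 2/3 stops.

4 2/3 stops brighter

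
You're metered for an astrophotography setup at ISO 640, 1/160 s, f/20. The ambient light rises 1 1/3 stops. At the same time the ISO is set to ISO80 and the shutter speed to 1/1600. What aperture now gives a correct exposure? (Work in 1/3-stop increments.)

Scene light: 1 1/3 stops brighter.
ISO: 640 → 500 → 400 → 320 → 250 → 200 → 160 → 125 → 100 → 80 — 3 stops dropped (darker).
Shutter speed: 1/160 → 1/200 → 1/250 → 1/320 → 1/400 → 1/500 → 1/640 → 1/800 → 1/1000 → 1/1250 → 1/1600 — 3 1/3 stops faster (darker).
Net so far: 5 stops darker. Aperture: f/20 → f/18 → f/16 → f/14 → f/13 → f/11 → f/10 → f/9 → f/8 → f/7.1 → f/6.3 → f/5.6 → f/5 → f/4.5 → f/4 → f/3.5.

f/3.5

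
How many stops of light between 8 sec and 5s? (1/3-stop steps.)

2/3 stop

8 → 6 → 5 — count the steps: 2 third-stops = 2/3 stop.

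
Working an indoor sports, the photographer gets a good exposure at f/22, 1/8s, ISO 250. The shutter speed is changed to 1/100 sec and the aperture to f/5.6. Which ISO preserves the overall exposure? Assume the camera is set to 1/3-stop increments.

ISO 200

Shutter speed: 1/8 → 1/10 → 1/13 → 1/15 → 1/20 → 1/25 → 1/30 → 1/40 → 1/50 → 1/60 → 1/80 → 1/100 — 3 2/3 stops faster (darker).
Aperture: f/22 → f/20 → f/18 → f/16 → f/14 → f/13 → f/11 → f/10 → f/9 → f/8 → f/7.1 → f/6.3 → f/5.6 — 4 stops wider (brighter).
Net change so far: 1/3 stop brighter. Offset with the ISO: 250 → 200.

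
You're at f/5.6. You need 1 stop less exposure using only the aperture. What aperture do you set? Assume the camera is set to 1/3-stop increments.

Aperture: f/5.6 → f/6.3 → f/7.1 → f/8 — 1 stop stopped down (darker).

f/8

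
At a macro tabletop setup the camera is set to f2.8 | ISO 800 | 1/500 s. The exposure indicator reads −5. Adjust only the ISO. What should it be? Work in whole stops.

ISO 25600

Underexposed by 5 stops → need 5 stops brighter.
ISO: 800 → 1600 → 3200 → 6400 → 12800 → 25600.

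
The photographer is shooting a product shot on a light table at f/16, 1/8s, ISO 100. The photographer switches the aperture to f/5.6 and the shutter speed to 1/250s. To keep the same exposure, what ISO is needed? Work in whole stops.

ISO 400

Aperture: f/16 → f/11 → f/8 → f/5.6 — 3 stops opened up (brighter).
Shutter speed: 1/8 → 1/15 → 1/30 → 1/60 → 1/125 → 1/250 — 5 stops faster (darker).
Net change so far: 2 stops darker. Offset with the ISO: 100 → 200 → 400.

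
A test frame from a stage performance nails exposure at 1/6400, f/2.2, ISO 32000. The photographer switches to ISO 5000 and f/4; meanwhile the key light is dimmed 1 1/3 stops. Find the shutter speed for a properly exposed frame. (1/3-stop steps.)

Scene light: 1 1/3 stops darker.
ISO: 32000 → 25600 → 20000 → 16000 → 12800 → 10000 → 8000 → 6400 → 5000 — 2 2/3 stops dropped (darker).
Aperture: f/2.2 → f/2.5 → f/2.8 → f/3.2 → f/3.5 → f/4 — 1 2/3 stops smaller aperture (darker).
Net so far: 5 2/3 stops darker. Shutter speed: 1/6400 → 1/5000 → 1/4000 → 1/3200 → 1/2500 → 1/2000 → 1/1600 → 1/1250 → 1/1000 → 1/800 → 1/640 → 1/500 → 1/400 → 1/320 → 1/250 → 1/200 → 1/160 → 1/125.

1/125s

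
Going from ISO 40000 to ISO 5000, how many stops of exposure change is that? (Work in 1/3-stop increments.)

3 stops

40000 → 32000 → 25600 → 20000 → 16000 → 12800 → 10000 → 8000 → 6400 → 5000 — count the steps: 9 third-stops = 3 stops.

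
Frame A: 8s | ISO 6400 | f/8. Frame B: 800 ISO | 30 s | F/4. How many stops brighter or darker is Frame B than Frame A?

Aperture: f/8 → f/5.6 → f/4 — 2 stops larger aperture (brighter).
Shutter speed: 8 → 15 → 30 — 2 stops longer (brighter).
ISO: 6400 → 3200 → 1600 → 800 — 3 stops dropped (darker).
Net: +2 +2 −3 = +1 stop.

1 stop brighter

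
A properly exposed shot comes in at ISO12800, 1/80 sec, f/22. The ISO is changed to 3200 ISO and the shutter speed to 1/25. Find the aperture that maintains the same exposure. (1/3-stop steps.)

ISO: 12800 → 10000 → 8000 → 6400 → 5000 → 4000 → 3200 — 2 stops lower (darker).
Shutter speed: 1/80 → 1/60 → 1/50 → 1/40 → 1/30 → 1/25 — 1 2/3 stops slower (brighter).
Net change so far: 1/3 stop darker. Offset with the aperture: f/22 → f/20.

f/20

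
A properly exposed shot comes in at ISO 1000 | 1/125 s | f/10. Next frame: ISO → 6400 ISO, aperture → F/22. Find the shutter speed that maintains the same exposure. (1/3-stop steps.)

1/160s

ISO: 1000 → 1250 → 1600 → 2000 → 2500 → 3200 → 4000 → 5000 → 6400 — 2 2/3 stops raised (brighter).
Aperture: f/10 → f/11 → f/13 → f/14 → f/16 → f/18 → f/20 → f/22 — 2 1/3 stops stopped down (darker).
Net change so far: 1/3 stop brighter. Offset with the shutter speed: 1/125 → 1/160.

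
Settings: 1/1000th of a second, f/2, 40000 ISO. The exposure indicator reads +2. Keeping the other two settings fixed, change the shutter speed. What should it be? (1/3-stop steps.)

1/4000s

Overexposed by 2 stops → need 2 stops darker.
Shutter speed: 1/1000 → 1/1250 → 1/1600 → 1/2000 → 1/2500 → 1/3200 → 1/4000.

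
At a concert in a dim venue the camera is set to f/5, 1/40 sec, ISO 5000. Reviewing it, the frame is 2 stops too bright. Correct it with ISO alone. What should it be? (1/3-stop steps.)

ISO 1250

Overexposed by 2 stops → need 2 stops darker.
ISO: 5000 → 4000 → 3200 → 2500 → 2000 → 1600 → 1250.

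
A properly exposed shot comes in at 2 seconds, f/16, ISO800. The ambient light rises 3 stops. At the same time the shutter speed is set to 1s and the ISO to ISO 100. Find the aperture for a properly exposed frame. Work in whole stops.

Scene light: 3 stops brighter.
Shutter speed: 2 → 1 — 1 stop faster (darker).
ISO: 800 → 400 → 200 → 100 — 3 stops lower (darker).
Net so far: 1 stop darker. Aperture: f/16 → f/11.

f/11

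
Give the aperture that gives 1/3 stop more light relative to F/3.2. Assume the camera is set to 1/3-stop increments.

f/2.8

Aperture: f/3.2 → f/2.8 — 1/3 stop wider (brighter).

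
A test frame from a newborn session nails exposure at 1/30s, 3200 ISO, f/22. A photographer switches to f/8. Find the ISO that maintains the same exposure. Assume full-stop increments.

Aperture: f/22 → f/16 → f/11 → f/8 — 3 stops larger aperture (brighter).
Need 3 stops darker from the ISO: 3200 → 1600 → 800 → 400.

ISO 400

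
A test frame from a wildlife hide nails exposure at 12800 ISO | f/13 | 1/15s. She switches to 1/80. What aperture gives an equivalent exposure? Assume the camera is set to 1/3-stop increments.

f/5.6

Shutter speed: 1/15 → 1/20 → 1/25 → 1/30 → 1/40 → 1/50 → 1/60 → 1/80 — 2 1/3 stops faster (darker).
Need 2 1/3 stops brighter from the aperture: f/13 → f/11 → f/10 → f/9 → f/8 → f/7.1 → f/6.3 → f/5.6.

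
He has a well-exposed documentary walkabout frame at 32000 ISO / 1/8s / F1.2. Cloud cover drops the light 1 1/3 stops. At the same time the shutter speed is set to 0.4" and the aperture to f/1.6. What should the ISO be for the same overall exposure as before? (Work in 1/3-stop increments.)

ISO 40000

Scene light: 1 1/3 stops darker.
Shutter speed: 1/8 → 1/6 → 1/5 → 1/4 → 0.3 → 0.4 — 1 2/3 stops slower (brighter).
Aperture: f/1.2 → f/1.4 → f/1.6 — 2/3 stop smaller aperture (darker).
Net so far: 1/3 stop darker. ISO: 32000 → 40000.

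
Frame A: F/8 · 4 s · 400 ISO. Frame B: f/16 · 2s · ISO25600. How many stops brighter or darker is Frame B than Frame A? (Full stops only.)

Aperture: f/8 → f/11 → f/16 — 2 stops stopped down (darker).
Shutter speed: 4 → 2 — 1 stop shorter (darker).
ISO: 400 → 800 → 1600 → 3200 → 6400 → 12800 → 25600 — 6 stops higher (brighter).
Net: −2 −1 +6 = +3 stops.

3 stops brighter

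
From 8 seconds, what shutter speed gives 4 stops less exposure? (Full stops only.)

1/2s

Shutter speed: 8 → 4 → 2 → 1 → 1/2 — 4 stops faster (darker).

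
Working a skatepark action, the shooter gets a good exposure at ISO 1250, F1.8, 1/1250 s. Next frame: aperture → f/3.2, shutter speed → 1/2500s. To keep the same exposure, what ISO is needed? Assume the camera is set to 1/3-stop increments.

Aperture: f/1.8 → f/2 → f/2.2 → f/2.5 → f/2.8 → f/3.2 — 1 2/3 stops narrower (darker).
Shutter speed: 1/1250 → 1/1600 → 1/2000 → 1/2500 — 1 stop shorter (darker).
Net change so far: 2 2/3 stops darker. Offset with the ISO: 1250 → 1600 → 2000 → 2500 → 3200 → 4000 → 5000 → 6400 → 8000.

ISO 8000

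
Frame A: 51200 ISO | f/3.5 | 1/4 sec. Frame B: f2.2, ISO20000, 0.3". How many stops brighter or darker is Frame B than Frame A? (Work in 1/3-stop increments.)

1/3 stop brighter

Aperture: f/3.5 → f/3.2 → f/2.8 → f/2.5 → f/2.2 — 1 1/3 stops opened up (brighter).
Shutter speed: 1/4 → 0.3 — 1/3 stop slower (brighter).
ISO: 51200 → 40000 → 32000 → 25600 → 20000 — 1 1/3 stops dropped (darker).
Net: +1 1/3 +1/3 −1 1/3 = +1/3 stops.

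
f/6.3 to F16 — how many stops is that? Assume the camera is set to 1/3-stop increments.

2 2/3 stops

f/6.3 → f/7.1 → f/8 → f/9 → f/10 → f/11 → f/13 → f/14 → f/16 — count the steps: 8 third-stops = 2 2/3 stops.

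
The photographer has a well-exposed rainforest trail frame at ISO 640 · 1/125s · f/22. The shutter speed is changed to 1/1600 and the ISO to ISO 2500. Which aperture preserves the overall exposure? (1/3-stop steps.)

f/13

Shutter speed: 1/125 → 1/160 → 1/200 → 1/250 → 1/320 → 1/400 → 1/500 → 1/640 → 1/800 → 1/1000 → 1/1250 → 1/1600 — 3 2/3 stops shorter (darker).
ISO: 640 → 800 → 1000 → 1250 → 1600 → 2000 → 2500 — 2 stops raised (brighter).
Net change so far: 1 2/3 stops darker. Offset with the aperture: f/22 → f/20 → f/18 → f/16 → f/14 → f/13.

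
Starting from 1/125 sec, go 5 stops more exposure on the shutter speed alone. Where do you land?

Shutter speed: 1/125 → 1/60 → 1/30 → 1/15 → 1/8 → 1/4 — 5 stops slower (brighter).

1/4s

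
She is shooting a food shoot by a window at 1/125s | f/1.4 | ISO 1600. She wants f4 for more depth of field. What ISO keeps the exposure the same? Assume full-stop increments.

Aperture: f/1.4 → f/2 → f/2.8 → f/4 — 3 stops smaller aperture (darker).
Need 3 stops brighter from the ISO: 1600 → 3200 → 6400 → 12800.

ISO 12800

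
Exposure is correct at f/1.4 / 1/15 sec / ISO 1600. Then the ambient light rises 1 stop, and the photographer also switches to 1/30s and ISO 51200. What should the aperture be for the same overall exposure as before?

f/8

Scene light: 1 stop brighter.
Shutter speed: 1/15 → 1/30 — 1 stop faster (darker).
ISO: 1600 → 3200 → 6400 → 12800 → 25600 → 51200 — 5 stops raised (brighter).
Net so far: 5 stops brighter. Aperture: f/1.4 → f/2 → f/2.8 → f/4 → f/5.6 → f/8.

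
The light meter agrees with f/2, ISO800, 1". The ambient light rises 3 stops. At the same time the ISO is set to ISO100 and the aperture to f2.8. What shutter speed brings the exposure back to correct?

Scene light: 3 stops brighter.
ISO: 800 → 400 → 200 → 100 — 3 stops lower (darker).
Aperture: f/2 → f/2.8 — 1 stop narrower (darker).
Net so far: 1 stop darker. Shutter speed: 1 → 2.

2 s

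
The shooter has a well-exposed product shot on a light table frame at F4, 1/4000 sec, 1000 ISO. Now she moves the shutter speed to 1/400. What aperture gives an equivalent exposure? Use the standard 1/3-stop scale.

f/13

Shutter speed: 1/4000 → 1/3200 → 1/2500 → 1/2000 → 1/1600 → 1/1250 → 1/1000 → 1/800 → 1/640 → 1/500 → 1/400 — 3 1/3 stops longer (brighter).
Need 3 1/3 stops darker from the aperture: f/4 → f/4.5 → f/5 → f/5.6 → f/6.3 → f/7.1 → f/8 → f/9 → f/10 → f/11 → f/13.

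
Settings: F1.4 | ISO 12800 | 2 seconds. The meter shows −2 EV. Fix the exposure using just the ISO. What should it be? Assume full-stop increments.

Underexposed by 2 stops → need 2 stops brighter.
ISO: 12800 → 25600 → 51200.

ISO 51200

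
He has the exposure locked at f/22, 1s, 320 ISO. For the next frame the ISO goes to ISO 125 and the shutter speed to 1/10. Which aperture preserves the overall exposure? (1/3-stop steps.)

f/4.5

ISO: 320 → 250 → 200 → 160 → 125 — 1 1/3 stops lower (darker).
Shutter speed: 1 → 0.8 → 0.6 → 0.5 → 0.4 → 0.3 → 1/4 → 1/5 → 1/6 → 1/8 → 1/10 — 3 1/3 stops faster (darker).
Net change so far: 4 2/3 stops darker. Offset with the aperture: f/22 → f/20 → f/18 → f/16 → f/14 → f/13 → f/11 → f/10 → f/9 → f/8 → f/7.1 → f/6.3 → f/5.6 → f/5 → f/4.5.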